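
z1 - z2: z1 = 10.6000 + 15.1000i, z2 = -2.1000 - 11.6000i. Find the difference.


Real: 10.6 + 2.1 = 12.7
Imag: 15.1 + 11.6 = 26.7

12.7000 + 26.7000i


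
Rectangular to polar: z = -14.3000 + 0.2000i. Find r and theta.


r = sqrt(204.49+0.04) = sqrt(204.53) = 14.3014
theta = atan2(0.2, -14.3) = 179.1987 degrees

r = 14.3014, theta = 179.1987 degrees


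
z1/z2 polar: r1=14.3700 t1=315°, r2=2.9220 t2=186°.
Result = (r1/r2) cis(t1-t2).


r = 14.3700 / 2.9220 = 4.9179
theta = 315° - 186° = 129° = 129° (mod 360)

4.9179 cis(129°)


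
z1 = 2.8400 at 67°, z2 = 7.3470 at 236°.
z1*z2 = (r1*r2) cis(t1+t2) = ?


r = 2.8400 * 7.3470 = 20.8655
theta = 67° + 236° = 303° = 303° (mod 360)

20.8655 cis(303°)


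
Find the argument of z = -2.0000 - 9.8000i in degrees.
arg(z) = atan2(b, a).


Re = -2, Im = -9.8
arg = atan2(-9.8, -2) = -101.5346 degrees

arg(z) = -101.5346 degrees


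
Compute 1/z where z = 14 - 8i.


|z|^2 = 196+64 = 260
1/z = (14 + 8i)/260

1/z = 0.0538 + 0.0308i


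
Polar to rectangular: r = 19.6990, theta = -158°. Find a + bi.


a = 19.6990*cos(-158°) = 19.6990*(-0.927184) = -18.2646
b = 19.6990*sin(-158°) = 19.6990*(-0.37461) = -7.3794

-18.2646 - 7.3794i


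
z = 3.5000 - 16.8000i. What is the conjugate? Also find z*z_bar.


z_bar = 3.5000 + 16.8000i
z*z_bar = 3.5^2 + (-16.8)^2 = 12.25 + 282.24 = 294.49

z_bar = 3.5000 + 16.8000i, z*z_bar = 294.49


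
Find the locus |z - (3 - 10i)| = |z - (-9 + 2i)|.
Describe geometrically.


Equal distances means the locus is the perpendicular bisector of z1 and z2.
Midpoint = ((3+(-9))/2, (-10+2)/2) = (-3.0000, -4.0000)

Perpendicular bisector through (-3.0000, -4.0000)


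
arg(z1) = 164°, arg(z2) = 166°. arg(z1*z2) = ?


arg(z1*z2) = 164° + 166° = 330°
Normalized to (-180°, 180°]: -30°

-30°


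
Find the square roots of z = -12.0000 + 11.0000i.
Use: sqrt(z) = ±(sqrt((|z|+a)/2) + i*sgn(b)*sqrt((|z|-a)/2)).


|z| = sqrt(144+121) = 16.2788
sqrt((|z|+a)/2) = sqrt((16.2788+(-12))/2) = sqrt(2.1394) = 1.4627
sqrt((|z|-a)/2) = sqrt((16.2788-(-12))/2) = sqrt(14.1394) = 3.7602

±(1.4627 + 3.7602i) i.e. 1.4627 + 3.7602i and -1.4627 - 3.7602i


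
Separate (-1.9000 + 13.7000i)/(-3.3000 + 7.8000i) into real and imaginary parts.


Multiply by conjugate: (-1.9000 + 13.7000i)(-3.3000 - 7.8000i) / ((-3.3)^2 + 7.8^2)
Numerator real = -1.9*(-3.3) + 13.7*7.8 = 113.13
Numerator imag = 13.7*(-3.3) - (-1.9)*7.8 = -30.39
Denominator = 71.73
Re(z) = 113.13/71.73 = 1.5772
Im(z) = -30.39/71.73 = -0.4237

Re(z) = 1.5772, Im(z) = -0.4237


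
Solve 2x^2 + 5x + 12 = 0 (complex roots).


disc = 5^2 - 4*2*12 = 25 - 96 = -71
sqrt(|disc|) = sqrt(71) = 8.4261
Real part = -5/(2*2) = -1.2500
Imag part = 8.4261/(2*2) = 2.1065

-1.2500 ± 2.1065i


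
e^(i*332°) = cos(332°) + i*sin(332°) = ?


cos(332°) = 0.8829
sin(332°) = -0.4695

e^(i*332°) = 0.8829 - 0.4695i


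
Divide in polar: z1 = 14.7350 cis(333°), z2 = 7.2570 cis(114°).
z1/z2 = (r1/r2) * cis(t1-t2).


r = 14.7350 / 7.2570 = 2.0305
theta = 333° - 114° = 219° = 219° (mod 360)

2.0305 cis(219°)


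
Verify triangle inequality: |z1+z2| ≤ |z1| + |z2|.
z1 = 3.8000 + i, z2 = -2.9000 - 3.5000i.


|z1| = sqrt(3.8^2 + 1^2) = sqrt(15.44) = 3.9294
|z2| = sqrt((-2.9)^2 + (-3.5)^2) = sqrt(20.66) = 4.5453
z1+z2 = 0.9000 - 2.5000i
|z1+z2| = sqrt(7.06) = 2.6571
|z1|+|z2| = 3.9294 + 4.5453 = 8.4747

|z1+z2| = 2.6571 ≤ |z1|+|z2| = 8.4747 (verified)


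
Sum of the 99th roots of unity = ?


The sum of all 99th roots of unity is 0.
Geometric series: (1 - w^99)/(1 - w) = (1-1)/(1-w) = 0 since w^99 = 1, w ≠ 1.
Alternatively: coefficient of z^98 in z^99 - 1 is 0.

0


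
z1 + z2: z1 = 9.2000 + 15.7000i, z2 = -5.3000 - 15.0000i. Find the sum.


Real: 9.2 - 5.3 = 3.9
Imag: 15.7 - 15 = 0.7

3.9000 + 0.7000i


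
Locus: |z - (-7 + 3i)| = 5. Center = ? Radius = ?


|z - z0| = r is a circle with center z0 and radius r.
Center = (-7, 3), radius = 5

Circle with center (-7, 3) and radius 5


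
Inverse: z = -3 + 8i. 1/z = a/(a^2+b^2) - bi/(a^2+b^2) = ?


|z|^2 = 9+64 = 73
1/z = (-3 - 8i)/73

1/z = -0.0411 - 0.1096i


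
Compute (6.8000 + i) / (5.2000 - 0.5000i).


Conjugate of z2 = 5.2000 + 0.5000i
Numerator: (6.8000 + i)(5.2000 + 0.5000i) = 34.8600 + 8.6000i
Denominator: 5.2^2 + (-0.5)^2 = 27.29
Result = (34.8600 + 8.6000i)/27.29

1.2774 + 0.3151i


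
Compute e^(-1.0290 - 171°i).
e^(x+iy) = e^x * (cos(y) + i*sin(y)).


e^-1.0290 = 0.3574
cos(-171°) = -0.9877
sin(-171°) = -0.1564
Real = 0.3574*(-0.9877) = -0.3530
Imag = 0.3574*(-0.1564) = -0.0559

-0.3530 - 0.0559i


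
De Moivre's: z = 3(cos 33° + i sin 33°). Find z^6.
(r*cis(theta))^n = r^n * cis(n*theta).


r^6 = 3^6 = 729
n*theta = 6*33° = 198° = 198° (mod 360)
a = 729*cos(198°) = -693.3202
b = 729*sin(198°) = -225.2734

729 cis(198°) = -693.3202 - 225.2734i


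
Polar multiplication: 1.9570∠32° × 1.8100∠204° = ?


r = 1.9570 * 1.8100 = 3.5422
theta = 32° + 204° = 236° = 236° (mod 360)

3.5422 cis(236°)


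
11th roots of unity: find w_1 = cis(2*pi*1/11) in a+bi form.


Angle = 360*1/11 = 32.7273°
a = cos(32.7273°) = 0.8413
b = sin(32.7273°) = 0.5406

0.8413 + 0.5406i


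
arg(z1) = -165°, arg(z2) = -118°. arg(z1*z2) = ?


arg(z1*z2) = -165° - 118° = -283°
Normalized to (-180°, 180°]: 77°

77°


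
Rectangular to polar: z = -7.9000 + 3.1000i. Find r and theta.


r = sqrt(62.41+9.61) = sqrt(72.02) = 8.4865
theta = atan2(3.1, -7.9) = 158.5747 degrees

r = 8.4865, theta = 158.5747 degrees


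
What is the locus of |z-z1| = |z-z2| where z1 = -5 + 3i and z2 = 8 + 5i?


Equal distances means the locus is the perpendicular bisector of z1 and z2.
Midpoint = ((-5+8)/2, (3+5)/2) = (1.5000, 4.0000)

Perpendicular bisector through (1.5000, 4.0000)


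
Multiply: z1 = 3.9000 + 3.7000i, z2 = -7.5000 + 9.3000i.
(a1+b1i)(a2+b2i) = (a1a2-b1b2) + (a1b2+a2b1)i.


Real = 3.9*(-7.5) - 3.7*9.3 = -29.25 - 34.41 = -63.66
Imag = 3.9*9.3 - (7.5)*3.7 = 36.27 - (27.75) = 8.52

-63.6600 + 8.5200i


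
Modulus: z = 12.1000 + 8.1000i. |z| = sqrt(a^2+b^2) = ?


|z| = sqrt(12.1^2 + 8.1^2) = sqrt(146.41 + 65.61) = sqrt(212.02) = 14.5609

|z| = 14.5609


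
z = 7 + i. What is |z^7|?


|z| = sqrt(49+1) = sqrt(50) = 7.0711
|z^7| = |z|^7 = (sqrt(50))^7 = 50^3 * sqrt(50) = 125000*sqrt(50)

|z^7| = 125000*sqrt(50) ≈ 883883.4765


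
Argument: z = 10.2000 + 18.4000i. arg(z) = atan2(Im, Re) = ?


Re = 10.2, Im = 18.4
arg = atan2(18.4, 10.2) = 60.9983 degrees

arg(z) = 60.9983 degrees


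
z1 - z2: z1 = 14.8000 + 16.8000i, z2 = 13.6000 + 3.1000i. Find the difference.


Real: 14.8 - 13.6 = 1.2
Imag: 16.8 - 3.1 = 13.7

1.2000 + 13.7000i


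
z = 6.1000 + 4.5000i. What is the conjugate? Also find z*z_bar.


z_bar = 6.1000 - 4.5000i
z*z_bar = 6.1^2 + 4.5^2 = 37.21 + 20.25 = 57.46

z_bar = 6.1000 - 4.5000i, z*z_bar = 57.46


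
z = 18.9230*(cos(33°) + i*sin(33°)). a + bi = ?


a = 18.9230*cos(33°) = 18.9230*0.83867 = 15.8702
b = 18.9230*sin(33°) = 18.9230*0.54464 = 10.3062

15.8702 + 10.3062i


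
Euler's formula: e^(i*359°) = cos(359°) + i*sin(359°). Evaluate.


cos(359°) = 0.9998
sin(359°) = -0.0175

e^(i*359°) = 0.9998 - 0.0175i


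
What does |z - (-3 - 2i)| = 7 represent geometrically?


|z - z0| = r is a circle with center z0 and radius r.
Center = (-3, -2), radius = 7

Circle with center (-3, -2) and radius 7


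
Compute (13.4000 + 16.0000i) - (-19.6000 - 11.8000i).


Real: 13.4 + 19.6 = 33
Imag: 16 + 11.8 = 27.8

33.0000 + 27.8000i


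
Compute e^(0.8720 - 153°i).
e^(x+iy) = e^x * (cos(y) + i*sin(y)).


e^0.8720 = 2.3917
cos(-153°) = -0.891
sin(-153°) = -0.454
Real = 2.3917*(-0.891) = -2.1310
Imag = 2.3917*(-0.454) = -1.0858

-2.1310 - 1.0858i


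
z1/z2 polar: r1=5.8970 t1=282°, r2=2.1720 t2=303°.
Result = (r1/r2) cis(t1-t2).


r = 5.8970 / 2.1720 = 2.7150
theta = 282° - 303° = -21° = 339° (mod 360)

2.7150 cis(339°)


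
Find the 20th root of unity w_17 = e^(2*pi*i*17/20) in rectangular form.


Angle = 360*17/20 = 306°
a = cos(306°) = 0.5878
b = sin(306°) = -0.8090

0.5878 - 0.8090i


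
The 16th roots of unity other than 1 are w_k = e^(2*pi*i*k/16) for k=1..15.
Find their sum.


With w = e^(2*pi*i/16), all 16 of the 16th roots of unity w^0 = 1, w, ..., w^(15) sum to 0: 1 + w + ... + w^(15) = (1 - w^16)/(1 - w) = 0 since w^16 = 1, w ≠ 1.
Removing the root 1: w + w^2 + ... + w^(15) = 0 - 1 = -1

Sum = -1


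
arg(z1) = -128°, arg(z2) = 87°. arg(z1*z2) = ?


arg(z1*z2) = -128° + 87° = -41°
Normalized to (-180°, 180°]: -41°

-41°


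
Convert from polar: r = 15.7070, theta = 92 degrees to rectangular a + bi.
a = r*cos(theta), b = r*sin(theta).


a = 15.7070*cos(92°) = 15.7070*(-0.0349) = -0.5482
b = 15.7070*sin(92°) = 15.7070*0.99939 = 15.6974

-0.5482 + 15.6974i


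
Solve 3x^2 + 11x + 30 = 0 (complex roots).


disc = 11^2 - 4*3*30 = 121 - 360 = -239
sqrt(|disc|) = sqrt(239) = 15.4596
Real part = -11/(2*3) = -1.8333
Imag part = 15.4596/(2*3) = 2.5766

-1.8333 ± 2.5766i


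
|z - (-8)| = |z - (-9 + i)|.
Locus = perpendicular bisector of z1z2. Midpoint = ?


Equal distances means the locus is the perpendicular bisector of z1 and z2.
Midpoint = ((-8+(-9))/2, (0+1)/2) = (-8.5000, 0.5000)

Perpendicular bisector through (-8.5000, 0.5000)


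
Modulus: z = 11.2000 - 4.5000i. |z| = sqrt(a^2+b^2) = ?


|z| = sqrt(11.2^2 + (-4.5)^2) = sqrt(125.44 + 20.25) = sqrt(145.69) = 12.0702

|z| = 12.0702


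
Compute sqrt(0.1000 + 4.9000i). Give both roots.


|z| = sqrt(0.01+24.01) = 4.9010
sqrt((|z|+a)/2) = sqrt((4.9010+0.1)/2) = sqrt(2.5005) = 1.5813
sqrt((|z|-a)/2) = sqrt((4.9010-0.1)/2) = sqrt(2.4005) = 1.5494

±(1.5813 + 1.5494i) i.e. 1.5813 + 1.5494i and -1.5813 - 1.5494i


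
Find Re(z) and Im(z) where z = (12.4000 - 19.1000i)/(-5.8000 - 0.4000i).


Multiply by conjugate: (12.4000 - 19.1000i)(-5.8000 + 0.4000i) / ((-5.8)^2 + (-0.4)^2)
Numerator real = 12.4*(-5.8) - (19.1)*(-0.4) = -64.28
Numerator imag = -19.1*(-5.8) - 12.4*(-0.4) = 115.74
Denominator = 33.8
Re(z) = -64.28/33.8 = -1.9018
Im(z) = 115.74/33.8 = 3.4243

Re(z) = -1.9018, Im(z) = 3.4243


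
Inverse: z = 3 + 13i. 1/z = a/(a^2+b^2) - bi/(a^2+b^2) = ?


|z|^2 = 9+169 = 178
1/z = (3 - 13i)/178

1/z = 0.0169 - 0.0730i


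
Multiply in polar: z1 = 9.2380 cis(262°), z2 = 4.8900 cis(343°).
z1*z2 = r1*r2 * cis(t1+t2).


r = 9.2380 * 4.8900 = 45.1738
theta = 262° + 343° = 605° = 245° (mod 360)

45.1738 cis(245°)


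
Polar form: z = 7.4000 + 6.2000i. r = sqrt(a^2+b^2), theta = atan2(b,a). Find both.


r = sqrt(54.76+38.44) = sqrt(93.2) = 9.6540
theta = atan2(6.2, 7.4) = 39.9575 degrees

r = 9.6540, theta = 39.9575 degrees


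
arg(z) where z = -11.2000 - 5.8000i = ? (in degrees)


Re = -11.2, Im = -5.8
arg = atan2(-5.8, -11.2) = -152.6223 degrees

arg(z) = -152.6223 degrees


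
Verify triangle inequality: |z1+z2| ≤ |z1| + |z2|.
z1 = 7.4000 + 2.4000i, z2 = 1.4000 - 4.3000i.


|z1| = sqrt(7.4^2 + 2.4^2) = sqrt(60.52) = 7.7795
|z2| = sqrt(1.4^2 + (-4.3)^2) = sqrt(20.45) = 4.5222
z1+z2 = 8.8000 - 1.9000i
|z1+z2| = sqrt(81.05) = 9.0028
|z1|+|z2| = 7.7795 + 4.5222 = 12.3017

|z1+z2| = 9.0028 ≤ |z1|+|z2| = 12.3017 (verified)


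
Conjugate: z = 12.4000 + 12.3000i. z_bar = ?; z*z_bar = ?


z_bar = 12.4000 - 12.3000i
z*z_bar = 12.4^2 + 12.3^2 = 153.76 + 151.29 = 305.05

z_bar = 12.4000 - 12.3000i, z*z_bar = 305.05


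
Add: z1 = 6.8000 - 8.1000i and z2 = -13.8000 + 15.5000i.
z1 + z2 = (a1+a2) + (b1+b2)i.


Real: 6.8 - 13.8 = -7
Imag: -8.1 + 15.5 = 7.4

-7.0000 + 7.4000i


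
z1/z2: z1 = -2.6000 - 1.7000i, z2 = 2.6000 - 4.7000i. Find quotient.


Conjugate of z2 = 2.6000 + 4.7000i
Numerator: (-2.6000 - 1.7000i)(2.6000 + 4.7000i) = 1.2300 - 16.6400i
Denominator: 2.6^2 + (-4.7)^2 = 28.85
Result = (1.2300 - 16.6400i)/28.85

0.0426 - 0.5768i


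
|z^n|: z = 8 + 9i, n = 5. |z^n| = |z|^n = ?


|z| = sqrt(64+81) = sqrt(145) = 12.0416
|z^5| = |z|^5 = (sqrt(145))^5 = 145^2 * sqrt(145) = 21025*sqrt(145)

|z^5| = 21025*sqrt(145) ≈ 253174.5260


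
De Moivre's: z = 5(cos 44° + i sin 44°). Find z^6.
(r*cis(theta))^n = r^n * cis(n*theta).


r^6 = 5^6 = 15625
n*theta = 6*44° = 264° = 264° (mod 360)
a = 15625*cos(264°) = -1633.2572
b = 15625*sin(264°) = -15539.4046

15625 cis(264°) = -1633.2572 - 15539.4046i


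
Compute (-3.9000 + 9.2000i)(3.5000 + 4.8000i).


Real = -3.9*3.5 - 9.2*4.8 = -13.65 - 44.16 = -57.81
Imag = -3.9*4.8 + 3.5*9.2 = -18.72 + 32.2 = 13.48

-57.8100 + 13.4800i


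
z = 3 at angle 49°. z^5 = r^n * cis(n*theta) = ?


r^5 = 3^5 = 243
n*theta = 5*49° = 245° = 245° (mod 360)
a = 243*cos(245°) = -102.6962
b = 243*sin(245°) = -220.2328

243 cis(245°) = -102.6962 - 220.2328i


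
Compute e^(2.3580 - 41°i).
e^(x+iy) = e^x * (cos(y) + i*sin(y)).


e^2.3580 = 10.5698
cos(-41°) = 0.75471
sin(-41°) = -0.65606
Real = 10.5698*0.75471 = 7.9771
Imag = 10.5698*(-0.65606) = -6.9344

7.9771 - 6.9344i


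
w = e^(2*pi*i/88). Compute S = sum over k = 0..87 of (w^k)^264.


The roots are w_k = w^k with w = e^(2*pi*i/88), and (w^k)^264 = (w^264)^k.
So S = 1 + u + u^2 + ... + u^(87) with u = w^264.
264 = 3*88 + 0, so 264 is a multiple of 88 and u = (w^88)^3 = 1.
Every one of the 88 terms equals 1: S = 88

S = 88


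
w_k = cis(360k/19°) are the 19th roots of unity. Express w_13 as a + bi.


Angle = 360*13/19 = 246.3158°
a = cos(246.3158°) = -0.4017
b = sin(246.3158°) = -0.9158

-0.4017 - 0.9158i


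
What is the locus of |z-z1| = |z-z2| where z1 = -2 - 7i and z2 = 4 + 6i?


Equal distances means the locus is the perpendicular bisector of z1 and z2.
Midpoint = ((-2+4)/2, (-7+6)/2) = (1.0000, -0.5000)

Perpendicular bisector through (1.0000, -0.5000)


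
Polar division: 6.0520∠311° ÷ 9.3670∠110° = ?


r = 6.0520 / 9.3670 = 0.6461
theta = 311° - 110° = 201° = 201° (mod 360)

0.6461 cis(201°)


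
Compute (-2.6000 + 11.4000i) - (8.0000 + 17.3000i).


Real: -2.6 - 8 = -10.6
Imag: 11.4 - 17.3 = -5.9

-10.6000 - 5.9000i


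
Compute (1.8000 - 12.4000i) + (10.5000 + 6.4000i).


Real: 1.8 + 10.5 = 12.3
Imag: -12.4 + 6.4 = -6

12.3000 - 6.0000i


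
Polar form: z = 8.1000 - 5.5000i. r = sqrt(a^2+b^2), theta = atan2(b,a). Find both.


r = sqrt(65.61+30.25) = sqrt(95.86) = 9.7908
theta = atan2(-5.5, 8.1) = -34.1770 degrees

r = 9.7908, theta = -34.1770 degrees


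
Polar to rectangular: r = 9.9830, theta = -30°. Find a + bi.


a = 9.9830*cos(-30°) = 9.9830*0.866025 = 8.6455
b = 9.9830*sin(-30°) = 9.9830*(-0.5) = -4.9915

8.6455 - 4.9915i


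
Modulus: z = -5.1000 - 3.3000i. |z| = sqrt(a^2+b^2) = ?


|z| = sqrt((-5.1)^2 + (-3.3)^2) = sqrt(26.01 + 10.89) = sqrt(36.9) = 6.0745

|z| = 6.0745


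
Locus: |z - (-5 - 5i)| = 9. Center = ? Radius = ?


|z - z0| = r is a circle with center z0 and radius r.
Center = (-5, -5), radius = 9

Circle with center (-5, -5) and radius 9


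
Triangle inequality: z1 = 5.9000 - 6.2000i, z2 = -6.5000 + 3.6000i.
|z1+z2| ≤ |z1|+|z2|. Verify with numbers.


|z1| = sqrt(5.9^2 + (-6.2)^2) = sqrt(73.25) = 8.5586
|z2| = sqrt((-6.5)^2 + 3.6^2) = sqrt(55.21) = 7.4303
z1+z2 = -0.6000 - 2.6000i
|z1+z2| = sqrt(7.12) = 2.6683
|z1|+|z2| = 8.5586 + 7.4303 = 15.9889

|z1+z2| = 2.6683 ≤ |z1|+|z2| = 15.9889 (verified)


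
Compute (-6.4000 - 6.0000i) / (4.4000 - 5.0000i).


Conjugate of z2 = 4.4000 + 5.0000i
Numerator: (-6.4000 - 6.0000i)(4.4000 + 5.0000i) = 1.8400 - 58.4000i
Denominator: 4.4^2 + (-5)^2 = 44.36
Result = (1.8400 - 58.4000i)/44.36

0.0415 - 1.3165i


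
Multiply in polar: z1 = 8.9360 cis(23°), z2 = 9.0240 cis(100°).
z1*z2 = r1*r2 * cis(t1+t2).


r = 8.9360 * 9.0240 = 80.6385
theta = 23° + 100° = 123° = 123° (mod 360)

80.6385 cis(123°)


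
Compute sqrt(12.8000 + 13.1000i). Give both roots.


|z| = sqrt(163.84+171.61) = 18.3153
sqrt((|z|+a)/2) = sqrt((18.3153+12.8)/2) = sqrt(15.5576) = 3.9443
sqrt((|z|-a)/2) = sqrt((18.3153-12.8)/2) = sqrt(2.7576) = 1.6606

±(3.9443 + 1.6606i) i.e. 3.9443 + 1.6606i and -3.9443 - 1.6606i


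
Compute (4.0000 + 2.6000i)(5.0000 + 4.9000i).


Real = 4*5 - 2.6*4.9 = 20 - 12.74 = 7.26
Imag = 4*4.9 + 5*2.6 = 19.6 + 13 = 32.6

7.2600 + 32.6000i


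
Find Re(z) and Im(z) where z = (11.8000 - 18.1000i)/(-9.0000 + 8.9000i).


Multiply by conjugate: (11.8000 - 18.1000i)(-9.0000 - 8.9000i) / ((-9)^2 + 8.9^2)
Numerator real = 11.8*(-9) - (18.1)*8.9 = -267.29
Numerator imag = -18.1*(-9) - 11.8*8.9 = 57.88
Denominator = 160.21
Re(z) = -267.29/160.21 = -1.6684
Im(z) = 57.88/160.21 = 0.3613

Re(z) = -1.6684, Im(z) = 0.3613


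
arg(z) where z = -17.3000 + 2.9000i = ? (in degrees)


Re = -17.3, Im = 2.9
arg = atan2(2.9, -17.3) = 170.4840 degrees

arg(z) = 170.4840 degrees


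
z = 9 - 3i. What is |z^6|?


|z| = sqrt(81+9) = sqrt(90) = 9.4868
|z^6| = |z|^6 = (sqrt(90))^6 = 90^3 = 729000

|z^6| = 729000


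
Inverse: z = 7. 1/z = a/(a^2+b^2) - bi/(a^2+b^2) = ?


|z|^2 = 49+0 = 49
1/z = (7 - 0i)/49

1/z = 0.1429 + 0i


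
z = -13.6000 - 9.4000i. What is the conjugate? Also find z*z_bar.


z_bar = -13.6000 + 9.4000i
z*z_bar = (-13.6)^2 + (-9.4)^2 = 184.96 + 88.36 = 273.32

z_bar = -13.6000 + 9.4000i, z*z_bar = 273.32


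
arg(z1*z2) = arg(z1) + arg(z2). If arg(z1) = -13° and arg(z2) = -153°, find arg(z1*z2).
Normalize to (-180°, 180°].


arg(z1*z2) = -13° - 153° = -166°
Normalized to (-180°, 180°]: -166°

-166°


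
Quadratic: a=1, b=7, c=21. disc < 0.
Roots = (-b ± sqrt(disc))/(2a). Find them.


disc = 7^2 - 4*1*21 = 49 - 84 = -35
sqrt(|disc|) = sqrt(35) = 5.9161
Real part = -7/(2*1) = -3.5000
Imag part = 5.9161/(2*1) = 2.9580

-3.5000 ± 2.9580i


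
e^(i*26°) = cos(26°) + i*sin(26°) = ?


cos(26°) = 0.8988
sin(26°) = 0.4384

e^(i*26°) = 0.8988 + 0.4384i


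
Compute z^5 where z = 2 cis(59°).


r^5 = 2^5 = 32
n*theta = 5*59° = 295° = 295° (mod 360)
a = 32*cos(295°) = 13.5238
b = 32*sin(295°) = -29.0018

32 cis(295°) = 13.5238 - 29.0018i


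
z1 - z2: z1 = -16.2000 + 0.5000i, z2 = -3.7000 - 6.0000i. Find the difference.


Real: -16.2 + 3.7 = -12.5
Imag: 0.5 + 6 = 6.5

-12.5000 + 6.5000i


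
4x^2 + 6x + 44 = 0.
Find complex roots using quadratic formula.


disc = 6^2 - 4*4*44 = 36 - 704 = -668
sqrt(|disc|) = sqrt(668) = 25.8457
Real part = -6/(2*4) = -0.7500
Imag part = 25.8457/(2*4) = 3.2307

-0.7500 ± 3.2307i


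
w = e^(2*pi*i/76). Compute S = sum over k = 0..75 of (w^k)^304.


The roots are w_k = w^k with w = e^(2*pi*i/76), and (w^k)^304 = (w^304)^k.
So S = 1 + u + u^2 + ... + u^(75) with u = w^304.
304 = 4*76 + 0, so 304 is a multiple of 76 and u = (w^76)^4 = 1.
Every one of the 76 terms equals 1: S = 76

S = 76


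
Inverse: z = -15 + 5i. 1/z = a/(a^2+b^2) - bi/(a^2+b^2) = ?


|z|^2 = 225+25 = 250
1/z = (-15 - 5i)/250

1/z = -0.0600 - 0.0200i


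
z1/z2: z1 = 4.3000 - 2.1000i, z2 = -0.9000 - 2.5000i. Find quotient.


Conjugate of z2 = -0.9000 + 2.5000i
Numerator: (4.3000 - 2.1000i)(-0.9000 + 2.5000i) = 1.3800 + 12.6400i
Denominator: (-0.9)^2 + (-2.5)^2 = 7.06
Result = (1.3800 + 12.6400i)/7.06

0.1955 + 1.7904i


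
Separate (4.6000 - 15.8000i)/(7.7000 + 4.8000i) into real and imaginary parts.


Multiply by conjugate: (4.6000 - 15.8000i)(7.7000 - 4.8000i) / (7.7^2 + 4.8^2)
Numerator real = 4.6*7.7 - (15.8)*4.8 = -40.42
Numerator imag = -15.8*7.7 - 4.6*4.8 = -143.74
Denominator = 82.33
Re(z) = -40.42/82.33 = -0.4910
Im(z) = -143.74/82.33 = -1.7459

Re(z) = -0.4910, Im(z) = -1.7459


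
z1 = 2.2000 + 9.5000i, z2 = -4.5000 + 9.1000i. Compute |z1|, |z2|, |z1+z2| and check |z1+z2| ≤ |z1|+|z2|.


|z1| = sqrt(2.2^2 + 9.5^2) = sqrt(95.09) = 9.7514
|z2| = sqrt((-4.5)^2 + 9.1^2) = sqrt(103.06) = 10.1518
z1+z2 = -2.3000 + 18.6000i
|z1+z2| = sqrt(351.25) = 18.7417
|z1|+|z2| = 9.7514 + 10.1518 = 19.9032

|z1+z2| = 18.7417 ≤ |z1|+|z2| = 19.9032 (verified)


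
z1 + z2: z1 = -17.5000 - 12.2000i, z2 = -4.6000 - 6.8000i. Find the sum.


Real: -17.5 - 4.6 = -22.1
Imag: -12.2 - 6.8 = -19

-22.1000 - 19.0000i


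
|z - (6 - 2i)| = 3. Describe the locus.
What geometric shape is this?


|z - z0| = r is a circle with center z0 and radius r.
Center = (6, -2), radius = 3

Circle with center (6, -2) and radius 3


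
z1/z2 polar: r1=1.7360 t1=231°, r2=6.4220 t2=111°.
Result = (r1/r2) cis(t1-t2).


r = 1.7360 / 6.4220 = 0.2703
theta = 231° - 111° = 120° = 120° (mod 360)

0.2703 cis(120°)


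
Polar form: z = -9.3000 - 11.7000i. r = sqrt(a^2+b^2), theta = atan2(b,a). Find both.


r = sqrt(86.49+136.89) = sqrt(223.38) = 14.9459
theta = atan2(-11.7, -9.3) = -128.4802 degrees

r = 14.9459, theta = -128.4802 degrees


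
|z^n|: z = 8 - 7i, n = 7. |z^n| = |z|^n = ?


|z| = sqrt(64+49) = sqrt(113) = 10.6301
|z^7| = |z|^7 = (sqrt(113))^7 = 113^3 * sqrt(113) = 1442897*sqrt(113)

|z^7| = 1442897*sqrt(113) ≈ 15338205.5028


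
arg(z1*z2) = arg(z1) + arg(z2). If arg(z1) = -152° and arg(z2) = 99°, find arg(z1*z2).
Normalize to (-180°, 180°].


arg(z1*z2) = -152° + 99° = -53°
Normalized to (-180°, 180°]: -53°

-53°


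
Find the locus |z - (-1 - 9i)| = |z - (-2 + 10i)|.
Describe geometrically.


Equal distances means the locus is the perpendicular bisector of z1 and z2.
Midpoint = ((-1+(-2))/2, (-9+10)/2) = (-1.5000, 0.5000)

Perpendicular bisector through (-1.5000, 0.5000)


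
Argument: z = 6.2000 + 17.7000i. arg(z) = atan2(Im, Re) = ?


Re = 6.2, Im = 17.7
arg = atan2(17.7, 6.2) = 70.6955 degrees

arg(z) = 70.6955 degrees


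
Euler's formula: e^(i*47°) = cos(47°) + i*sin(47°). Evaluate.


cos(47°) = 0.6820
sin(47°) = 0.7314

e^(i*47°) = 0.6820 + 0.7314i


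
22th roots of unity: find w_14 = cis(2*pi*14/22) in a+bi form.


Angle = 360*14/22 = 229.0909°
a = cos(229.0909°) = -0.6549
b = sin(229.0909°) = -0.7557

-0.6549 - 0.7557i


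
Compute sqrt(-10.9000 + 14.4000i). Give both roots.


|z| = sqrt(118.81+207.36) = 18.0602
sqrt((|z|+a)/2) = sqrt((18.0602+(-10.9))/2) = sqrt(3.5801) = 1.8921
sqrt((|z|-a)/2) = sqrt((18.0602-(-10.9))/2) = sqrt(14.4801) = 3.8053

±(1.8921 + 3.8053i) i.e. 1.8921 + 3.8053i and -1.8921 - 3.8053i


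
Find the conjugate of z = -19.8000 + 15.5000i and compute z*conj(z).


z_bar = -19.8000 - 15.5000i
z*z_bar = (-19.8)^2 + 15.5^2 = 392.04 + 240.25 = 632.29

z_bar = -19.8000 - 15.5000i, z*z_bar = 632.29


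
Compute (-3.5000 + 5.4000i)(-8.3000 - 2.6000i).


Real = -3.5*(-8.3) - 5.4*(-2.6) = 29.05 - (-14.04) = 43.09
Imag = -3.5*(-2.6) - (8.3)*5.4 = 9.1 - (44.82) = -35.72

43.0900 - 35.7200i


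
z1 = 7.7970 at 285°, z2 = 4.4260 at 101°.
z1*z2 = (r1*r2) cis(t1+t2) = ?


r = 7.7970 * 4.4260 = 34.5095
theta = 285° + 101° = 386° = 26° (mod 360)

34.5095 cis(26°)


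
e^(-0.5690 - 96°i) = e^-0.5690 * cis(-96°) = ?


e^-0.5690 = 0.5661
cos(-96°) = -0.1045
sin(-96°) = -0.9945
Real = 0.5661*(-0.1045) = -0.0592
Imag = 0.5661*(-0.9945) = -0.5630

-0.0592 - 0.5630i


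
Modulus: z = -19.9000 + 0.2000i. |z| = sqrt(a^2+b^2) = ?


|z| = sqrt((-19.9)^2 + 0.2^2) = sqrt(396.01 + 0.04) = sqrt(396.05) = 19.9010

|z| = 19.9010


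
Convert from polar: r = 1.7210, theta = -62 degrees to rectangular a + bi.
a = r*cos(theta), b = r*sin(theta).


a = 1.7210*cos(-62°) = 1.7210*0.4695 = 0.8080
b = 1.7210*sin(-62°) = 1.7210*(-0.88295) = -1.5196

0.8080 - 1.5196i


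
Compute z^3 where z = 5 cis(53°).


r^3 = 5^3 = 125
n*theta = 3*53° = 159° = 159° (mod 360)
a = 125*cos(159°) = -116.6976
b = 125*sin(159°) = 44.7960

125 cis(159°) = -116.6976 + 44.7960i


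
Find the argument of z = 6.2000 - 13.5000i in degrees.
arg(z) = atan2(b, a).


Re = 6.2, Im = -13.5
arg = atan2(-13.5, 6.2) = -65.3326 degrees

arg(z) = -65.3326 degrees


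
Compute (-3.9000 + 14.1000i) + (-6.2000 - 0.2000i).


Real: -3.9 - 6.2 = -10.1
Imag: 14.1 - 0.2 = 13.9

-10.1000 + 13.9000i


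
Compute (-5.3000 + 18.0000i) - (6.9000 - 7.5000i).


Real: -5.3 - 6.9 = -12.2
Imag: 18 + 7.5 = 25.5

-12.2000 + 25.5000i


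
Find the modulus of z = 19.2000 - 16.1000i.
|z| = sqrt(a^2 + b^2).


|z| = sqrt(19.2^2 + (-16.1)^2) = sqrt(368.64 + 259.21) = sqrt(627.85) = 25.0569

|z| = 25.0569


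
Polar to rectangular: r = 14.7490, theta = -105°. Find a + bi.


a = 14.7490*cos(-105°) = 14.7490*(-0.25882) = -3.8173
b = 14.7490*sin(-105°) = 14.7490*(-0.965926) = -14.2464

-3.8173 - 14.2464i


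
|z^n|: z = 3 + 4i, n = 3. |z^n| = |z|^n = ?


|z| = sqrt(9+16) = sqrt(25) = 5
|z^3| = |z|^3 = 5^3 = 125

|z^3| = 125


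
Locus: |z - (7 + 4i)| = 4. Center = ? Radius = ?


|z - z0| = r is a circle with center z0 and radius r.
Center = (7, 4), radius = 4

Circle with center (7, 4) and radius 4


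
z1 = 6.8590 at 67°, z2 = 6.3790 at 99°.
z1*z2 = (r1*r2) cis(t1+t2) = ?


r = 6.8590 * 6.3790 = 43.7536
theta = 67° + 99° = 166° = 166° (mod 360)

43.7536 cis(166°)


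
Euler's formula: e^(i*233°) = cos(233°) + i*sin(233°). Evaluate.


cos(233°) = -0.6018
sin(233°) = -0.7986

e^(i*233°) = -0.6018 - 0.7986i


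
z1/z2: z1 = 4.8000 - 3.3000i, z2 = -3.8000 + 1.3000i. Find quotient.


Conjugate of z2 = -3.8000 - 1.3000i
Numerator: (4.8000 - 3.3000i)(-3.8000 - 1.3000i) = -22.5300 + 6.3000i
Denominator: (-3.8)^2 + 1.3^2 = 16.13
Result = (-22.5300 + 6.3000i)/16.13

-1.3968 + 0.3906i


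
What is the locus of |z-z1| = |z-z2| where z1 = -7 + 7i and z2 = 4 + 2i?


Equal distances means the locus is the perpendicular bisector of z1 and z2.
Midpoint = ((-7+4)/2, (7+2)/2) = (-1.5000, 4.5000)

Perpendicular bisector through (-1.5000, 4.5000)


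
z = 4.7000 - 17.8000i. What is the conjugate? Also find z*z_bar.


z_bar = 4.7000 + 17.8000i
z*z_bar = 4.7^2 + (-17.8)^2 = 22.09 + 316.84 = 338.93

z_bar = 4.7000 + 17.8000i, z*z_bar = 338.93


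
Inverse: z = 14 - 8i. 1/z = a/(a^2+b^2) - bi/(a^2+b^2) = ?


|z|^2 = 196+64 = 260
1/z = (14 + 8i)/260

1/z = 0.0538 + 0.0308i


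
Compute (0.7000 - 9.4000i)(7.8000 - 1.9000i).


Real = 0.7*7.8 - (-9.4)*(-1.9) = 5.46 - 17.86 = -12.4
Imag = 0.7*(-1.9) + 7.8*(-9.4) = -1.33 - (73.32) = -74.65

-12.4000 - 74.6500i


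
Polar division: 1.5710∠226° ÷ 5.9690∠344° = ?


r = 1.5710 / 5.9690 = 0.2632
theta = 226° - 344° = -118° = 242° (mod 360)

0.2632 cis(242°)


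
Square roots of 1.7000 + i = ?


|z| = sqrt(2.89+1) = 1.9723
sqrt((|z|+a)/2) = sqrt((1.9723+1.7)/2) = sqrt(1.8362) = 1.3550
sqrt((|z|-a)/2) = sqrt((1.9723-1.7)/2) = sqrt(0.1362) = 0.3690

±(1.3550 + 0.3690i) i.e. 1.3550 + 0.3690i and -1.3550 - 0.3690i


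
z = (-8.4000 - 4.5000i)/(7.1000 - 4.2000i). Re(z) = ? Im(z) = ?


Multiply by conjugate: (-8.4000 - 4.5000i)(7.1000 + 4.2000i) / (7.1^2 + (-4.2)^2)
Numerator real = -8.4*7.1 - (4.5)*(-4.2) = -40.74
Numerator imag = -4.5*7.1 - (-8.4)*(-4.2) = -67.23
Denominator = 68.05
Re(z) = -40.74/68.05 = -0.5987
Im(z) = -67.23/68.05 = -0.9880

Re(z) = -0.5987, Im(z) = -0.9880


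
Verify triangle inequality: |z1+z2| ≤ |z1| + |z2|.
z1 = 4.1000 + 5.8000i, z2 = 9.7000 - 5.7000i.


|z1| = sqrt(4.1^2 + 5.8^2) = sqrt(50.45) = 7.1028
|z2| = sqrt(9.7^2 + (-5.7)^2) = sqrt(126.58) = 11.2508
z1+z2 = 13.8000 + 0.1000i
|z1+z2| = sqrt(190.45) = 13.8004
|z1|+|z2| = 7.1028 + 11.2508 = 18.3536

|z1+z2| = 13.8004 ≤ |z1|+|z2| = 18.3536 (verified)


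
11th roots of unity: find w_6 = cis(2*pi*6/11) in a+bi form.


Angle = 360*6/11 = 196.3636°
a = cos(196.3636°) = -0.9595
b = sin(196.3636°) = -0.2817

-0.9595 - 0.2817i


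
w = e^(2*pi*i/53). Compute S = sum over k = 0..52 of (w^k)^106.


The roots are w_k = w^k with w = e^(2*pi*i/53), and (w^k)^106 = (w^106)^k.
So S = 1 + u + u^2 + ... + u^(52) with u = w^106.
106 = 2*53 + 0, so 106 is a multiple of 53 and u = (w^53)^2 = 1.
Every one of the 53 terms equals 1: S = 53

S = 53


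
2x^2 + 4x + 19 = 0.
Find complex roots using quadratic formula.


disc = 4^2 - 4*2*19 = 16 - 152 = -136
sqrt(|disc|) = sqrt(136) = 11.6619
Real part = -4/(2*2) = -1.0000
Imag part = 11.6619/(2*2) = 2.9155

-1.0000 ± 2.9155i


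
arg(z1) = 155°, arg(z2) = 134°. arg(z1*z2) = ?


arg(z1*z2) = 155° + 134° = 289°
Normalized to (-180°, 180°]: -71°

-71°


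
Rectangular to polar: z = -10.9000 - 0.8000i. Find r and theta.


r = sqrt(118.81+0.64) = sqrt(119.45) = 10.9293
theta = atan2(-0.8, -10.9) = -175.8023 degrees

r = 10.9293, theta = -175.8023 degrees


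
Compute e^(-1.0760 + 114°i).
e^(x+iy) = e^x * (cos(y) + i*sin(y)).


e^-1.0760 = 0.3410
cos(114°) = -0.4067
sin(114°) = 0.9135
Real = 0.3410*(-0.4067) = -0.1387
Imag = 0.3410*0.9135 = 0.3115

-0.1387 + 0.3115i


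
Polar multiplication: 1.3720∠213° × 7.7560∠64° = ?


r = 1.3720 * 7.7560 = 10.6412
theta = 213° + 64° = 277° = 277° (mod 360)

10.6412 cis(277°)


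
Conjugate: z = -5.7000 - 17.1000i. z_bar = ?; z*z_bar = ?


z_bar = -5.7000 + 17.1000i
z*z_bar = (-5.7)^2 + (-17.1)^2 = 32.49 + 292.41 = 324.9

z_bar = -5.7000 + 17.1000i, z*z_bar = 324.9


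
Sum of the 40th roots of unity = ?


The sum of all 40th roots of unity is 0.
Geometric series: (1 - w^40)/(1 - w) = (1-1)/(1-w) = 0 since w^40 = 1, w ≠ 1.
Alternatively: coefficient of z^39 in z^40 - 1 is 0.

0


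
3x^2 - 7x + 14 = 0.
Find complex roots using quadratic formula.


disc = (-7)^2 - 4*3*14 = 49 - 168 = -119
sqrt(|disc|) = sqrt(119) = 10.9087
Real part = 7/(2*3) = 1.1667
Imag part = 10.9087/(2*3) = 1.8181

1.1667 ± 1.8181i


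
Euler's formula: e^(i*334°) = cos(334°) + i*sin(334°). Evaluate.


cos(334°) = 0.8988
sin(334°) = -0.4384

e^(i*334°) = 0.8988 - 0.4384i


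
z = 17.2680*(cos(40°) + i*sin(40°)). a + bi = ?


a = 17.2680*cos(40°) = 17.2680*0.7660444 = 13.2281
b = 17.2680*sin(40°) = 17.2680*0.64279 = 11.0997

13.2281 + 11.0997i


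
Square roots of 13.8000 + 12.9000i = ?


|z| = sqrt(190.44+166.41) = 18.8905
sqrt((|z|+a)/2) = sqrt((18.8905+13.8)/2) = sqrt(16.3452) = 4.0429
sqrt((|z|-a)/2) = sqrt((18.8905-13.8)/2) = sqrt(2.5452) = 1.5954

±(4.0429 + 1.5954i) i.e. 4.0429 + 1.5954i and -4.0429 - 1.5954i


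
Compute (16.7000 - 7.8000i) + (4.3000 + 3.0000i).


Real: 16.7 + 4.3 = 21
Imag: -7.8 + 3 = -4.8

21.0000 - 4.8000i


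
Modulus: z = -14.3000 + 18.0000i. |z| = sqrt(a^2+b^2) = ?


|z| = sqrt((-14.3)^2 + 18^2) = sqrt(204.49 + 324) = sqrt(528.49) = 22.9889

|z| = 22.9889


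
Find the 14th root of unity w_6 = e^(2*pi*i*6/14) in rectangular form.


Angle = 360*6/14 = 154.2857°
a = cos(154.2857°) = -0.9010
b = sin(154.2857°) = 0.4339

-0.9010 + 0.4339i


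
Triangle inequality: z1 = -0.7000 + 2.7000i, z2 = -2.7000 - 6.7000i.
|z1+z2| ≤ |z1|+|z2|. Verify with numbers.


|z1| = sqrt((-0.7)^2 + 2.7^2) = sqrt(7.78) = 2.7893
|z2| = sqrt((-2.7)^2 + (-6.7)^2) = sqrt(52.18) = 7.2236
z1+z2 = -3.4000 - 4.0000i
|z1+z2| = sqrt(27.56) = 5.2498
|z1|+|z2| = 2.7893 + 7.2236 = 10.0129

|z1+z2| = 5.2498 ≤ |z1|+|z2| = 10.0129 (verified)


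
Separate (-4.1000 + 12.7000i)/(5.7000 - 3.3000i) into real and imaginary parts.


Multiply by conjugate: (-4.1000 + 12.7000i)(5.7000 + 3.3000i) / (5.7^2 + (-3.3)^2)
Numerator real = -4.1*5.7 + 12.7*(-3.3) = -65.28
Numerator imag = 12.7*5.7 - (-4.1)*(-3.3) = 58.86
Denominator = 43.38
Re(z) = -65.28/43.38 = -1.5048
Im(z) = 58.86/43.38 = 1.3568

Re(z) = -1.5048, Im(z) = 1.3568


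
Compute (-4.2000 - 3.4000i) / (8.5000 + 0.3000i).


Conjugate of z2 = 8.5000 - 0.3000i
Numerator: (-4.2000 - 3.4000i)(8.5000 - 0.3000i) = -36.7200 - 27.6400i
Denominator: 8.5^2 + 0.3^2 = 72.34
Result = (-36.7200 - 27.6400i)/72.34

-0.5076 - 0.3821i


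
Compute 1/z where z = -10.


|z|^2 = 100+0 = 100
1/z = (-10 - 0i)/100

1/z = -0.1000 + 0i


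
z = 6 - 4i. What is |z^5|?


|z| = sqrt(36+16) = sqrt(52) = 7.2111
|z^5| = |z|^5 = (sqrt(52))^5 = 52^2 * sqrt(52) = 2704*sqrt(52)

|z^5| = 2704*sqrt(52) ≈ 19498.8213


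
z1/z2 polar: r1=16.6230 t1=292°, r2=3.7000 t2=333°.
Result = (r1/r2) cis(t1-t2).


r = 16.6230 / 3.7000 = 4.4927
theta = 292° - 333° = -41° = 319° (mod 360)

4.4927 cis(319°)


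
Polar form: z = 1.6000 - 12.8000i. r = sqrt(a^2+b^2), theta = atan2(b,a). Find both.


r = sqrt(2.56+163.84) = sqrt(166.4) = 12.8996
theta = atan2(-12.8, 1.6) = -82.8750 degrees

r = 12.8996, theta = -82.8750 degrees


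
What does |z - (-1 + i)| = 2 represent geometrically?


|z - z0| = r is a circle with center z0 and radius r.
Center = (-1, 1), radius = 2

Circle with center (-1, 1) and radius 2


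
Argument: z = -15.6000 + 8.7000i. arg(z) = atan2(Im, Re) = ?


Re = -15.6, Im = 8.7
arg = atan2(8.7, -15.6) = 150.8519 degrees

arg(z) = 150.8519 degrees


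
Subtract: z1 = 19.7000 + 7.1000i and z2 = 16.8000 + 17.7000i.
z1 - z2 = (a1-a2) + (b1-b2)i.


Real: 19.7 - 16.8 = 2.9
Imag: 7.1 - 17.7 = -10.6

2.9000 - 10.6000i


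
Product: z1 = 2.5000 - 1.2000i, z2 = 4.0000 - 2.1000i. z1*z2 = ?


Real = 2.5*4 - (-1.2)*(-2.1) = 10 - 2.52 = 7.48
Imag = 2.5*(-2.1) + 4*(-1.2) = -5.25 - (4.8) = -10.05

7.4800 - 10.0500i


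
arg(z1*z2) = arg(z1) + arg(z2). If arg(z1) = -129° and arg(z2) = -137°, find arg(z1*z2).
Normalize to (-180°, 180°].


arg(z1*z2) = -129° - 137° = -266°
Normalized to (-180°, 180°]: 94°

94°


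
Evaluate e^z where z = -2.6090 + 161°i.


e^-2.6090 = 0.0736
cos(161°) = -0.9455
sin(161°) = 0.3256
Real = 0.0736*(-0.9455) = -0.0696
Imag = 0.0736*0.3256 = 0.0240

-0.0696 + 0.0240i


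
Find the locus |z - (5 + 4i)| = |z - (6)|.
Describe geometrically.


Equal distances means the locus is the perpendicular bisector of z1 and z2.
Midpoint = ((5+6)/2, (4+0)/2) = (5.5000, 2.0000)

Perpendicular bisector through (5.5000, 2.0000)


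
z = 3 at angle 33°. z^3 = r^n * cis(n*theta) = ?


r^3 = 3^3 = 27
n*theta = 3*33° = 99° = 99° (mod 360)
a = 27*cos(99°) = -4.2237
b = 27*sin(99°) = 26.6676

27 cis(99°) = -4.2237 + 26.6676i


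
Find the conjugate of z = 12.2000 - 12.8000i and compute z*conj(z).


z_bar = 12.2000 + 12.8000i
z*z_bar = 12.2^2 + (-12.8)^2 = 148.84 + 163.84 = 312.68

z_bar = 12.2000 + 12.8000i, z*z_bar = 312.68


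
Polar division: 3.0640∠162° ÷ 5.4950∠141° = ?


r = 3.0640 / 5.4950 = 0.5576
theta = 162° - 141° = 21° = 21° (mod 360)

0.5576 cis(21°)


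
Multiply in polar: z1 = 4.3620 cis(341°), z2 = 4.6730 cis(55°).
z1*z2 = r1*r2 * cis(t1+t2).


r = 4.3620 * 4.6730 = 20.3836
theta = 341° + 55° = 396° = 36° (mod 360)

20.3836 cis(36°)


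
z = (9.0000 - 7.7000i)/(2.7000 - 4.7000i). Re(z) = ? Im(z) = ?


Multiply by conjugate: (9.0000 - 7.7000i)(2.7000 + 4.7000i) / (2.7^2 + (-4.7)^2)
Numerator real = 9*2.7 - (7.7)*(-4.7) = 60.49
Numerator imag = -7.7*2.7 - 9*(-4.7) = 21.51
Denominator = 29.38
Re(z) = 60.49/29.38 = 2.0589
Im(z) = 21.51/29.38 = 0.7321

Re(z) = 2.0589, Im(z) = 0.7321


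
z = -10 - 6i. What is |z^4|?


|z| = sqrt(100+36) = sqrt(136) = 11.6619
|z^4| = |z|^4 = (sqrt(136))^4 = 136^2 = 18496

|z^4| = 18496


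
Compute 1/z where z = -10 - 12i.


|z|^2 = 100+144 = 244
1/z = (-10 + 12i)/244

1/z = -0.0410 + 0.0492i


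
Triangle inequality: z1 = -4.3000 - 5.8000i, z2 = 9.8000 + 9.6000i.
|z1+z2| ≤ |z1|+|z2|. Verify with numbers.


|z1| = sqrt((-4.3)^2 + (-5.8)^2) = sqrt(52.13) = 7.2201
|z2| = sqrt(9.8^2 + 9.6^2) = sqrt(188.2) = 13.7186
z1+z2 = 5.5000 + 3.8000i
|z1+z2| = sqrt(44.69) = 6.6851
|z1|+|z2| = 7.2201 + 13.7186 = 20.9387

|z1+z2| = 6.6851 ≤ |z1|+|z2| = 20.9387 (verified)


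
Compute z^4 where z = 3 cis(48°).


r^4 = 3^4 = 81
n*theta = 4*48° = 192° = 192° (mod 360)
a = 81*cos(192°) = -79.2300
b = 81*sin(192°) = -16.8408

81 cis(192°) = -79.2300 - 16.8408i


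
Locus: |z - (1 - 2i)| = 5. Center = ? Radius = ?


|z - z0| = r is a circle with center z0 and radius r.
Center = (1, -2), radius = 5

Circle with center (1, -2) and radius 5


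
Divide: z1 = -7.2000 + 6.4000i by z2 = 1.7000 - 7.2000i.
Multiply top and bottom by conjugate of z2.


Conjugate of z2 = 1.7000 + 7.2000i
Numerator: (-7.2000 + 6.4000i)(1.7000 + 7.2000i) = -58.3200 - 40.9600i
Denominator: 1.7^2 + (-7.2)^2 = 54.73
Result = (-58.3200 - 40.9600i)/54.73

-1.0656 - 0.7484i


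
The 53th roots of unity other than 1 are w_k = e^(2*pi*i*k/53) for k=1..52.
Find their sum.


With w = e^(2*pi*i/53), all 53 of the 53th roots of unity w^0 = 1, w, ..., w^(52) sum to 0: 1 + w + ... + w^(52) = (1 - w^53)/(1 - w) = 0 since w^53 = 1, w ≠ 1.
Removing the root 1: w + w^2 + ... + w^(52) = 0 - 1 = -1

Sum = -1


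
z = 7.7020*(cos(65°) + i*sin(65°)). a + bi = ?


a = 7.7020*cos(65°) = 7.7020*0.42262 = 3.2550
b = 7.7020*sin(65°) = 7.7020*0.90631 = 6.9804

3.2550 + 6.9804i


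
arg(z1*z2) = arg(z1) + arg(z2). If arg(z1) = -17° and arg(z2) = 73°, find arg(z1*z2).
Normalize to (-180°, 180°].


arg(z1*z2) = -17° + 73° = 56°
Normalized to (-180°, 180°]: 56°

56°


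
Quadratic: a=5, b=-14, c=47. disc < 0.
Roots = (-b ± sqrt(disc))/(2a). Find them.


disc = (-14)^2 - 4*5*47 = 196 - 940 = -744
sqrt(|disc|) = sqrt(744) = 27.2764
Real part = 14/(2*5) = 1.4000
Imag part = 27.2764/(2*5) = 2.7276

1.4000 ± 2.7276i


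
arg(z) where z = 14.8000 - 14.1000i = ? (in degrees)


Re = 14.8, Im = -14.1
arg = atan2(-14.1, 14.8) = -43.6125 degrees

arg(z) = -43.6125 degrees


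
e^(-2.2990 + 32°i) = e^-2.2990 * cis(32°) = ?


e^-2.2990 = 0.1004
cos(32°) = 0.848
sin(32°) = 0.5299
Real = 0.1004*0.848 = 0.0851
Imag = 0.1004*0.5299 = 0.0532

0.0851 + 0.0532i


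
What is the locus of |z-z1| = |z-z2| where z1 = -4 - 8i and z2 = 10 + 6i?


Equal distances means the locus is the perpendicular bisector of z1 and z2.
Midpoint = ((-4+10)/2, (-8+6)/2) = (3.0000, -1.0000)

Perpendicular bisector through (3.0000, -1.0000)


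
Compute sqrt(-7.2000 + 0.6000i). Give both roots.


|z| = sqrt(51.84+0.36) = 7.2250
sqrt((|z|+a)/2) = sqrt((7.2250+(-7.2))/2) = sqrt(0.0125) = 0.1117
sqrt((|z|-a)/2) = sqrt((7.2250-(-7.2))/2) = sqrt(7.2125) = 2.6856

±(0.1117 + 2.6856i) i.e. 0.1117 + 2.6856i and -0.1117 - 2.6856i


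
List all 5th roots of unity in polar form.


The 5th roots of unity are cis(360k/5°) for k=0..4
Angle step = 360/5 = 72°
Primitive root: cis(72°)
Primitive root = 0.3090 + 0.9511i

5 roots at angles: 0°, 72°, 144°, 216°, 288°


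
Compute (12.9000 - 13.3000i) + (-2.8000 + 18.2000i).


Real: 12.9 - 2.8 = 10.1
Imag: -13.3 + 18.2 = 4.9

10.1000 + 4.9000i


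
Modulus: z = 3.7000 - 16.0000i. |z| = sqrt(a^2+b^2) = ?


|z| = sqrt(3.7^2 + (-16)^2) = sqrt(13.69 + 256) = sqrt(269.69) = 16.4222

|z| = 16.4222


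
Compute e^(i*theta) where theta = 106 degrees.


cos(106°) = -0.2756
sin(106°) = 0.9613

e^(i*106°) = -0.2756 + 0.9613i


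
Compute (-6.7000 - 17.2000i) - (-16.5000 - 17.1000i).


Real: -6.7 + 16.5 = 9.8
Imag: -17.2 + 17.1 = -0.1

9.8000 - 0.1000i


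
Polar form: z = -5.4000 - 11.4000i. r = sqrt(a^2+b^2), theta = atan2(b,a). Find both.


r = sqrt(29.16+129.96) = sqrt(159.12) = 12.6143
theta = atan2(-11.4, -5.4) = -115.3462 degrees

r = 12.6143, theta = -115.3462 degrees


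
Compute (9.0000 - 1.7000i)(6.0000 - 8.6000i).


Real = 9*6 - (-1.7)*(-8.6) = 54 - 14.62 = 39.38
Imag = 9*(-8.6) + 6*(-1.7) = -77.4 - (10.2) = -87.6

39.3800 - 87.6000i


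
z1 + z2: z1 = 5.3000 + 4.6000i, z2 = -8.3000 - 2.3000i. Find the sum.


Real: 5.3 - 8.3 = -3
Imag: 4.6 - 2.3 = 2.3

-3.0000 + 2.3000i


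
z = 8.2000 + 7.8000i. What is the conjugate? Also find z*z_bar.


z_bar = 8.2000 - 7.8000i
z*z_bar = 8.2^2 + 7.8^2 = 67.24 + 60.84 = 128.08

z_bar = 8.2000 - 7.8000i, z*z_bar = 128.08
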